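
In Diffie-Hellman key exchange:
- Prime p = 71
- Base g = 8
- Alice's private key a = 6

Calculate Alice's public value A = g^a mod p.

Step 1: A = g^a mod p = 8^6 mod 71.
  8^1 mod 71 = 8
  8^2 mod 71 = (8 * 8) mod 71 = 64
  8^3 mod 71 = (64 * 8) mod 71 = 15
  8^4 mod 71 = (15 * 8) mod 71 = 49
  8^5 mod 71 = (49 * 8) mod 71 = 37
  8^6 mod 71 = (37 * 8) mod 71 = 12
Result: A = 12.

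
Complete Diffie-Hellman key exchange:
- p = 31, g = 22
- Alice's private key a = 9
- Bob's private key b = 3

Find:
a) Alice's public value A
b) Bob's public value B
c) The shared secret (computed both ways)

Step 1: A = g^a mod p = 22^9 mod 31 = 27.
Step 2: B = g^b mod p = 22^3 mod 31 = 15.
Step 3: Alice computes s = B^a mod p = 15^9 mod 31 = 29.
Step 4: Bob computes s = A^b mod p = 27^3 mod 31 = 29.
Both sides agree: shared secret = 29.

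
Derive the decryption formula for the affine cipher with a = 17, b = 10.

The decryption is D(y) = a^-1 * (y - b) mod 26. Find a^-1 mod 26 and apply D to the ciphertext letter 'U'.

Step 1: Find a^-1, the modular inverse of 17 mod 26.
Step 2: We need 17 * a^-1 = 1 (mod 26).
Step 3: 17 * 23 = 391 = 15 * 26 + 1, so a^-1 = 23.
Step 4: D(y) = 23(y - 10) mod 26.
Step 5: Apply to 'U' (y = 20): D(20) = 23 * (20 - 10) mod 26 = 23 * 10 mod 26 = 22 -> 'W'.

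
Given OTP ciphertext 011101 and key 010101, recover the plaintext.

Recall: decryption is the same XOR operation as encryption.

Step 1: XOR ciphertext with key:
  Ciphertext: 011101
  Key:        010101
  XOR:        001000
Step 2: Plaintext = 001000 = 8 in decimal.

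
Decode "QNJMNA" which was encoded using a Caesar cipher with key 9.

Step 1: Reverse the shift by subtracting 9 from each letter position.
  Q (position 16) -> position (16-9) mod 26 = 7 -> H
  N (position 13) -> position (13-9) mod 26 = 4 -> E
  J (position 9) -> position (9-9) mod 26 = 0 -> A
  M (position 12) -> position (12-9) mod 26 = 3 -> D
  N (position 13) -> position (13-9) mod 26 = 4 -> E
  A (position 0) -> position (0-9) mod 26 = 17 -> R
Decrypted message: HEADER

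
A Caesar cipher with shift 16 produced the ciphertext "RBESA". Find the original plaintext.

Step 1: Reverse the shift by subtracting 16 from each letter position.
  R (position 17) -> position (17-16) mod 26 = 1 -> B
  B (position 1) -> position (1-16) mod 26 = 11 -> L
  E (position 4) -> position (4-16) mod 26 = 14 -> O
  S (position 18) -> position (18-16) mod 26 = 2 -> C
  A (position 0) -> position (0-16) mod 26 = 10 -> K
Decrypted message: BLOCK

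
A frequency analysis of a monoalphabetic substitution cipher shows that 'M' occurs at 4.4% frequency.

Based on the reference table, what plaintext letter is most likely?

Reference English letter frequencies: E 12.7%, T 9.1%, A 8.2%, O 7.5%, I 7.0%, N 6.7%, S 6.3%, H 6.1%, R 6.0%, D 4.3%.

Step 1: The observed frequency is 4.4%.
Step 2: Compare with English frequencies:
  E: 12.7% (difference: 8.3%)
  T: 9.1% (difference: 4.7%)
  A: 8.2% (difference: 3.8%)
  O: 7.5% (difference: 3.1%)
  I: 7.0% (difference: 2.6%)
  N: 6.7% (difference: 2.3%)
  S: 6.3% (difference: 1.9%)
  H: 6.1% (difference: 1.7%)
  R: 6.0% (difference: 1.6%)
  D: 4.3% (difference: 0.1%) <-- closest
Step 3: 'M' most likely represents 'D' (frequency 4.3%).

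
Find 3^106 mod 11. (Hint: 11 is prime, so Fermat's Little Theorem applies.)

Step 1: Since 11 is prime, by Fermat's Little Theorem: 3^10 = 1 (mod 11).
Step 2: Reduce exponent: 106 mod 10 = 6.
Step 3: So 3^106 = 3^6 (mod 11).
Step 4: 3^6 mod 11 = 3.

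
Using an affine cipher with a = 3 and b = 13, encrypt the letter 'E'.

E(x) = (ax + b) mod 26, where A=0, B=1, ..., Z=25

Step 1: Convert 'E' to number: x = 4.
Step 2: E(4) = (3 * 4 + 13) mod 26 = 25 mod 26 = 25.
Step 3: Convert 25 back to letter: Z.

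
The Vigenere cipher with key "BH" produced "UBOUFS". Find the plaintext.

Step 1: Extend key: BHBHBH
Step 2: Decrypt each letter (c - k) mod 26:
  U(20) - B(1) = (20-1) mod 26 = 19 = T
  B(1) - H(7) = (1-7) mod 26 = 20 = U
  O(14) - B(1) = (14-1) mod 26 = 13 = N
  U(20) - H(7) = (20-7) mod 26 = 13 = N
  F(5) - B(1) = (5-1) mod 26 = 4 = E
  S(18) - H(7) = (18-7) mod 26 = 11 = L
Plaintext: TUNNEL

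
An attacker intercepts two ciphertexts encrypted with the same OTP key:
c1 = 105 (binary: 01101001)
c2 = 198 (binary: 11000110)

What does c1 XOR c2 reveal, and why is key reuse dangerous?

Step 1: c1 XOR c2 = (m1 XOR k) XOR (m2 XOR k).
Step 2: By XOR associativity/commutativity: = m1 XOR m2 XOR k XOR k = m1 XOR m2.
Step 3: 01101001 XOR 11000110 = 10101111 = 175.
Step 4: The key cancels out! An attacker learns m1 XOR m2 = 175, revealing the relationship between plaintexts.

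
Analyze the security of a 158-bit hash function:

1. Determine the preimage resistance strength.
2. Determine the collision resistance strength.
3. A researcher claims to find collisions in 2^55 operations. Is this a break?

Step 1: Preimage resistance requires brute-force of 2^158 operations.
Step 2: Collision resistance (birthday bound) = 2^(158/2) = 2^79.
Step 3: The claimed attack costs 2^55 operations.
Step 4: Since 2^55 < 2^79, the claimed attack beats the generic birthday bound, so collision resistance is broken.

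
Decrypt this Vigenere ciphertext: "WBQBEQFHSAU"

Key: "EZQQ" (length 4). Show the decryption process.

Step 1: Key 'EZQQ' has length 4. Extended key: EZQQEZQQEZQ
Step 2: Decrypt each position:
  W(22) - E(4) = 18 = S
  B(1) - Z(25) = 2 = C
  Q(16) - Q(16) = 0 = A
  B(1) - Q(16) = 11 = L
  E(4) - E(4) = 0 = A
  Q(16) - Z(25) = 17 = R
  F(5) - Q(16) = 15 = P
  H(7) - Q(16) = 17 = R
  S(18) - E(4) = 14 = O
  A(0) - Z(25) = 1 = B
  U(20) - Q(16) = 4 = E
Plaintext: SCALARPROBE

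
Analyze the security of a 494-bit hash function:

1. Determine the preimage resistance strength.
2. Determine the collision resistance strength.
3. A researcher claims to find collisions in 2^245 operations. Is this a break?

Step 1: Preimage resistance requires brute-force of 2^494 operations.
Step 2: Collision resistance (birthday bound) = 2^(494/2) = 2^247.
Step 3: The claimed attack costs 2^245 operations.
Step 4: Since 2^245 < 2^247, the claimed attack beats the generic birthday bound, so collision resistance is broken.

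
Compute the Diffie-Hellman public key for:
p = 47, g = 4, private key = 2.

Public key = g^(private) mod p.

Step 1: A = g^a mod p = 4^2 mod 47.
  4^1 mod 47 = 4
  4^2 mod 47 = (4 * 4) mod 47 = 16
Result: A = 16.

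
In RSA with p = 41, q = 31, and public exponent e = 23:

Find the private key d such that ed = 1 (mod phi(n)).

Step 1: n = 41 * 31 = 1271.
Step 2: phi(n) = 40 * 30 = 1200.
Step 3: Find d such that 23 * d = 1 (mod 1200).
Step 4: d = 23^(-1) mod 1200 = 887.
Verification: 23 * 887 = 20401 = 17 * 1200 + 1.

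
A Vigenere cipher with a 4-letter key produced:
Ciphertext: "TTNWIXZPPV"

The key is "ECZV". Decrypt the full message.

Step 1: Key 'ECZV' has length 4. Extended key: ECZVECZVEC
Step 2: Decrypt each position:
  T(19) - E(4) = 15 = P
  T(19) - C(2) = 17 = R
  N(13) - Z(25) = 14 = O
  W(22) - V(21) = 1 = B
  I(8) - E(4) = 4 = E
  X(23) - C(2) = 21 = V
  Z(25) - Z(25) = 0 = A
  P(15) - V(21) = 20 = U
  P(15) - E(4) = 11 = L
  V(21) - C(2) = 19 = T
Plaintext: PROBEVAULT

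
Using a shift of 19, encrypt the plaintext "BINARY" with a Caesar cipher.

Step 1: For each letter, shift forward by 19 positions (mod 26).
  B (position 1) -> position (1+19) mod 26 = 20 -> U
  I (position 8) -> position (8+19) mod 26 = 1 -> B
  N (position 13) -> position (13+19) mod 26 = 6 -> G
  A (position 0) -> position (0+19) mod 26 = 19 -> T
  R (position 17) -> position (17+19) mod 26 = 10 -> K
  Y (position 24) -> position (24+19) mod 26 = 17 -> R
Result: UBGTKR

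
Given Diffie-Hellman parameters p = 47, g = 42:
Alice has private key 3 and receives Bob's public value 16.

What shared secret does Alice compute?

Step 1: s = B^a mod p = 16^3 mod 47.
  16^1 mod 47 = 16
  16^2 mod 47 = (16 * 16) mod 47 = 21
  16^3 mod 47 = (21 * 16) mod 47 = 7
Result: shared secret = 7.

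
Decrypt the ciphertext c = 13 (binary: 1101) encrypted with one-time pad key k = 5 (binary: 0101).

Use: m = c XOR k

Step 1: XOR ciphertext with key:
  Ciphertext: 1101
  Key:        0101
  XOR:        1000
Step 2: Plaintext = 1000 = 8 in decimal.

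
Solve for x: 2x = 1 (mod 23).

Step 1: We need x such that 2 * x = 1 (mod 23).
Step 2: Using the extended Euclidean algorithm or trial:
  2 * 12 = 24 = 1 * 23 + 1.
Step 3: Since 24 mod 23 = 1, the inverse is x = 12.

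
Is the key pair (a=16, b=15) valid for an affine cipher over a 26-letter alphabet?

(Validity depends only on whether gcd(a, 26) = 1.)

Step 1: Compute gcd(16, 26).
Step 2: gcd(16, 26) = 2.
Since gcd = 2 != 1, 16 shares a common factor with 26, so it cannot be used.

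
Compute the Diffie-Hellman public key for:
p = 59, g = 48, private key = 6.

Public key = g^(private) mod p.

Step 1: A = g^a mod p = 48^6 mod 59.
  48^1 mod 59 = 48
  48^2 mod 59 = (48 * 48) mod 59 = 3
  48^3 mod 59 = (3 * 48) mod 59 = 26
  48^4 mod 59 = (26 * 48) mod 59 = 9
  48^5 mod 59 = (9 * 48) mod 59 = 19
  48^6 mod 59 = (19 * 48) mod 59 = 27
Result: A = 27.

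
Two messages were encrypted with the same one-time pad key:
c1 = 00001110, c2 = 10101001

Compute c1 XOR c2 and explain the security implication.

Step 1: c1 XOR c2 = (m1 XOR k) XOR (m2 XOR k).
Step 2: By XOR associativity/commutativity: = m1 XOR m2 XOR k XOR k = m1 XOR m2.
Step 3: 00001110 XOR 10101001 = 10100111 = 167.
Step 4: The key cancels out! An attacker learns m1 XOR m2 = 167, revealing the relationship between plaintexts.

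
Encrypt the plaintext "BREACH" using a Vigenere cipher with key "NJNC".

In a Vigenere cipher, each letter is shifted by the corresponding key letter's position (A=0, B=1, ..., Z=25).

Step 1: Repeat key to match plaintext length:
  Plaintext: BREACH
  Key:       NJNCNJ
Step 2: Encrypt each letter:
  B(1) + N(13) = (1+13) mod 26 = 14 = O
  R(17) + J(9) = (17+9) mod 26 = 0 = A
  E(4) + N(13) = (4+13) mod 26 = 17 = R
  A(0) + C(2) = (0+2) mod 26 = 2 = C
  C(2) + N(13) = (2+13) mod 26 = 15 = P
  H(7) + J(9) = (7+9) mod 26 = 16 = Q
Ciphertext: OARCPQ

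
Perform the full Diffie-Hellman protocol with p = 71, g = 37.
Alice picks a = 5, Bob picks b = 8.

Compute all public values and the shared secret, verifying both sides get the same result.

Step 1: A = g^a mod p = 37^5 mod 71 = 32.
Step 2: B = g^b mod p = 37^8 mod 71 = 37.
Step 3: Alice computes s = B^a mod p = 37^5 mod 71 = 32.
Step 4: Bob computes s = A^b mod p = 32^8 mod 71 = 32.
Both sides agree: shared secret = 32.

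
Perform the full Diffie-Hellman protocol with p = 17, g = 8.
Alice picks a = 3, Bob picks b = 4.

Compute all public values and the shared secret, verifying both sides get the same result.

Step 1: A = g^a mod p = 8^3 mod 17 = 2.
Step 2: B = g^b mod p = 8^4 mod 17 = 16.
Step 3: Alice computes s = B^a mod p = 16^3 mod 17 = 16.
Step 4: Bob computes s = A^b mod p = 2^4 mod 17 = 16.
Both sides agree: shared secret = 16.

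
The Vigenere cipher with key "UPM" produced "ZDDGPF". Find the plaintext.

Step 1: Extend key: UPMUPM
Step 2: Decrypt each letter (c - k) mod 26:
  Z(25) - U(20) = (25-20) mod 26 = 5 = F
  D(3) - P(15) = (3-15) mod 26 = 14 = O
  D(3) - M(12) = (3-12) mod 26 = 17 = R
  G(6) - U(20) = (6-20) mod 26 = 12 = M
  P(15) - P(15) = (15-15) mod 26 = 0 = A
  F(5) - M(12) = (5-12) mod 26 = 19 = T
Plaintext: FORMAT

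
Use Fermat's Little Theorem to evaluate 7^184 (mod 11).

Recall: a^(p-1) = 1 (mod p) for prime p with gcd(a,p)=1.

Step 1: Since 11 is prime, by Fermat's Little Theorem: 7^10 = 1 (mod 11).
Step 2: Reduce exponent: 184 mod 10 = 4.
Step 3: So 7^184 = 7^4 (mod 11).
Step 4: 7^4 mod 11 = 3.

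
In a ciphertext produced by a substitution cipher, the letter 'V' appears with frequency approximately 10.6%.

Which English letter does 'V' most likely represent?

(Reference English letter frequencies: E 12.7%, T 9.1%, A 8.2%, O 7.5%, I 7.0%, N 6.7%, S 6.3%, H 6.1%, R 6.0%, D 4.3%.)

Step 1: The observed frequency is 10.6%.
Step 2: Compare with English frequencies:
  E: 12.7% (difference: 2.1%)
  T: 9.1% (difference: 1.5%) <-- closest
  A: 8.2% (difference: 2.4%)
  O: 7.5% (difference: 3.1%)
  I: 7.0% (difference: 3.6%)
  N: 6.7% (difference: 3.9%)
  S: 6.3% (difference: 4.3%)
  H: 6.1% (difference: 4.5%)
  R: 6.0% (difference: 4.6%)
  D: 4.3% (difference: 6.3%)
Step 3: 'V' most likely represents 'T' (frequency 9.1%).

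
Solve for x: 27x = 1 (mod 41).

Step 1: We need x such that 27 * x = 1 (mod 41).
Step 2: Using the extended Euclidean algorithm or trial:
  27 * 38 = 1026 = 25 * 41 + 1.
Step 3: Since 1026 mod 41 = 1, the inverse is x = 38.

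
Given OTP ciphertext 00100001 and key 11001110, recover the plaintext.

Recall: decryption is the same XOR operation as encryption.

Step 1: XOR ciphertext with key:
  Ciphertext: 00100001
  Key:        11001110
  XOR:        11101111
Step 2: Plaintext = 11101111 = 239 in decimal.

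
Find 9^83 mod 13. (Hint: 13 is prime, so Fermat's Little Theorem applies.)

Step 1: Since 13 is prime, by Fermat's Little Theorem: 9^12 = 1 (mod 13).
Step 2: Reduce exponent: 83 mod 12 = 11.
Step 3: So 9^83 = 9^11 (mod 13).
Step 4: 9^11 mod 13 = 3.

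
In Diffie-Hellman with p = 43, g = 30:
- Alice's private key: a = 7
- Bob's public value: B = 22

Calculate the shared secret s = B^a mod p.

Step 1: s = B^a mod p = 22^7 mod 43.
  22^1 mod 43 = 22
  22^2 mod 43 = (22 * 22) mod 43 = 11
  22^3 mod 43 = (11 * 22) mod 43 = 27
  22^4 mod 43 = (27 * 22) mod 43 = 35
  22^5 mod 43 = (35 * 22) mod 43 = 39
  22^6 mod 43 = (39 * 22) mod 43 = 41
  22^7 mod 43 = (41 * 22) mod 43 = 42
Result: shared secret = 42.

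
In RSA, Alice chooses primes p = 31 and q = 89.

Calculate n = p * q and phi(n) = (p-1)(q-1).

Step 1: n = p * q = 31 * 89 = 2759.
Step 2: phi(n) = (p-1)(q-1) = 30 * 88 = 2640.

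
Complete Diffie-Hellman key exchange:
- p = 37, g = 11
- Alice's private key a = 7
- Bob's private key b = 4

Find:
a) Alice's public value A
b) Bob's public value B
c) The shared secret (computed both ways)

Step 1: A = g^a mod p = 11^7 mod 37 = 11.
Step 2: B = g^b mod p = 11^4 mod 37 = 26.
Step 3: Alice computes s = B^a mod p = 26^7 mod 37 = 26.
Step 4: Bob computes s = A^b mod p = 11^4 mod 37 = 26.
Both sides agree: shared secret = 26.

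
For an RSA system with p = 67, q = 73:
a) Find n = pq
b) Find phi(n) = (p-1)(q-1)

Step 1: n = p * q = 67 * 73 = 4891.
Step 2: phi(n) = (p-1)(q-1) = 66 * 72 = 4752.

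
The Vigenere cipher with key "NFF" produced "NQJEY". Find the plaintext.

Step 1: Extend key: NFFNF
Step 2: Decrypt each letter (c - k) mod 26:
  N(13) - N(13) = (13-13) mod 26 = 0 = A
  Q(16) - F(5) = (16-5) mod 26 = 11 = L
  J(9) - F(5) = (9-5) mod 26 = 4 = E
  E(4) - N(13) = (4-13) mod 26 = 17 = R
  Y(24) - F(5) = (24-5) mod 26 = 19 = T
Plaintext: ALERT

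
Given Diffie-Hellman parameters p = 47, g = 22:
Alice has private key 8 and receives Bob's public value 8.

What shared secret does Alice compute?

Step 1: s = B^a mod p = 8^8 mod 47.
  8^1 mod 47 = 8
  8^2 mod 47 = (8 * 8) mod 47 = 17
  8^3 mod 47 = (17 * 8) mod 47 = 42
  8^4 mod 47 = (42 * 8) mod 47 = 7
  8^5 mod 47 = (7 * 8) mod 47 = 9
  8^6 mod 47 = (9 * 8) mod 47 = 25
  8^7 mod 47 = (25 * 8) mod 47 = 12
  8^8 mod 47 = (12 * 8) mod 47 = 2
Result: shared secret = 2.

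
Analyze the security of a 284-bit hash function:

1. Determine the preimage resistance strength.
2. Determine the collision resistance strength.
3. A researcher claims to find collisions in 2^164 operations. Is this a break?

Step 1: Preimage resistance requires brute-force of 2^284 operations.
Step 2: Collision resistance (birthday bound) = 2^(284/2) = 2^142.
Step 3: The claimed attack costs 2^164 operations.
Step 4: Since 2^164 >= 2^142, the claimed attack is no faster than the generic birthday attack, so this does not break collision resistance.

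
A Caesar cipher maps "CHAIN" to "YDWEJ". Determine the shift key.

Step 1: Compare first letters: C (position 2) -> Y (position 24).
Step 2: Shift = (24 - 2) mod 26 = 22.
The shift value is 22.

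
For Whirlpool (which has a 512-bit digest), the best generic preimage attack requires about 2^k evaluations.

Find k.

Step 1: The hash has a 512-bit output.
Step 2: Preimage resistance means: given a digest h(x), it should be infeasible to find any input that hashes to it.
With a 512-bit output there are 2^512 possible digests, so a generic brute-force preimage search costs about 2^512 evaluations.
Step 3: Security level = 512 bits.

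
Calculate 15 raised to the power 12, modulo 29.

Step 1: Compute 15^12 mod 29 step by step, reducing modulo 29 at each step.
  15^1 mod 29 = 15
  15^2 mod 29 = (15 * 15) mod 29 = 22
  15^3 mod 29 = (22 * 15) mod 29 = 11
  15^4 mod 29 = (11 * 15) mod 29 = 20
  15^5 mod 29 = (20 * 15) mod 29 = 10
  15^6 mod 29 = (10 * 15) mod 29 = 5
  15^7 mod 29 = (5 * 15) mod 29 = 17
  15^8 mod 29 = (17 * 15) mod 29 = 23
  15^9 mod 29 = (23 * 15) mod 29 = 26
  15^10 mod 29 = (26 * 15) mod 29 = 13
  15^11 mod 29 = (13 * 15) mod 29 = 21
  15^12 mod 29 = (21 * 15) mod 29 = 25
Step 2: Result = 25.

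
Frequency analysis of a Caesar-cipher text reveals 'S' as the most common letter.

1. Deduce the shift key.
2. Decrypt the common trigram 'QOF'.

Step 1: In English, 'E' is the most frequent letter (12.7%).
Step 2: The most frequent ciphertext letter is 'S' (position 18).
Step 3: Shift = (18 - 4) mod 26 = 14.
Step 4: Decrypt 'QOF' by shifting back 14:
  Q -> C
  O -> A
  F -> R
Step 5: 'QOF' decrypts to 'CAR'.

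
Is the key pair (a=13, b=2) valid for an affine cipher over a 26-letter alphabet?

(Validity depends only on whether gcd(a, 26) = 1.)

Step 1: Compute gcd(13, 26).
Step 2: gcd(13, 26) = 13.
Since gcd = 13 != 1, 13 shares a common factor with 26, so it cannot be used.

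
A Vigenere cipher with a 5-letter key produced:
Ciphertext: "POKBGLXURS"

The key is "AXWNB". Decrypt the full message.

Step 1: Key 'AXWNB' has length 5. Extended key: AXWNBAXWNB
Step 2: Decrypt each position:
  P(15) - A(0) = 15 = P
  O(14) - X(23) = 17 = R
  K(10) - W(22) = 14 = O
  B(1) - N(13) = 14 = O
  G(6) - B(1) = 5 = F
  L(11) - A(0) = 11 = L
  X(23) - X(23) = 0 = A
  U(20) - W(22) = 24 = Y
  R(17) - N(13) = 4 = E
  S(18) - B(1) = 17 = R
Plaintext: PROOFLAYER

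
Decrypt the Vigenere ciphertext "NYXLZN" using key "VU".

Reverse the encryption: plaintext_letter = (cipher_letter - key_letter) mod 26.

Step 1: Extend key: VUVUVU
Step 2: Decrypt each letter (c - k) mod 26:
  N(13) - V(21) = (13-21) mod 26 = 18 = S
  Y(24) - U(20) = (24-20) mod 26 = 4 = E
  X(23) - V(21) = (23-21) mod 26 = 2 = C
  L(11) - U(20) = (11-20) mod 26 = 17 = R
  Z(25) - V(21) = (25-21) mod 26 = 4 = E
  N(13) - U(20) = (13-20) mod 26 = 19 = T
Plaintext: SECRET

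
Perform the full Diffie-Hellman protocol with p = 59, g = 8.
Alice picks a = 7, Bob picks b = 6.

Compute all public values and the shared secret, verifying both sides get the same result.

Step 1: A = g^a mod p = 8^7 mod 59 = 56.
Step 2: B = g^b mod p = 8^6 mod 59 = 7.
Step 3: Alice computes s = B^a mod p = 7^7 mod 59 = 21.
Step 4: Bob computes s = A^b mod p = 56^6 mod 59 = 21.
Both sides agree: shared secret = 21.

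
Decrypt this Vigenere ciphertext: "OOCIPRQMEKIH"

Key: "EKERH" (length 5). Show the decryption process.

Step 1: Key 'EKERH' has length 5. Extended key: EKERHEKERHEK
Step 2: Decrypt each position:
  O(14) - E(4) = 10 = K
  O(14) - K(10) = 4 = E
  C(2) - E(4) = 24 = Y
  I(8) - R(17) = 17 = R
  P(15) - H(7) = 8 = I
  R(17) - E(4) = 13 = N
  Q(16) - K(10) = 6 = G
  M(12) - E(4) = 8 = I
  E(4) - R(17) = 13 = N
  K(10) - H(7) = 3 = D
  I(8) - E(4) = 4 = E
  H(7) - K(10) = 23 = X
Plaintext: KEYRINGINDEX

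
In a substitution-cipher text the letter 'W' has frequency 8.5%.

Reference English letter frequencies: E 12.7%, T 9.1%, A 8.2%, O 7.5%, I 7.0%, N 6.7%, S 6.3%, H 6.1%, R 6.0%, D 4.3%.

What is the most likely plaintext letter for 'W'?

Step 1: The observed frequency is 8.5%.
Step 2: Compare with English frequencies:
  E: 12.7% (difference: 4.2%)
  T: 9.1% (difference: 0.6%)
  A: 8.2% (difference: 0.3%) <-- closest
  O: 7.5% (difference: 1.0%)
  I: 7.0% (difference: 1.5%)
  N: 6.7% (difference: 1.8%)
  S: 6.3% (difference: 2.2%)
  H: 6.1% (difference: 2.4%)
  R: 6.0% (difference: 2.5%)
  D: 4.3% (difference: 4.2%)
Step 3: 'W' most likely represents 'A' (frequency 8.2%).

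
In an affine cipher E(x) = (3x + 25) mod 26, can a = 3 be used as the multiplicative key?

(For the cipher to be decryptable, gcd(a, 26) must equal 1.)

Step 1: Compute gcd(3, 26).
Step 2: gcd(3, 26) = 1.
Since gcd = 1, 3 is coprime with 26, so it is a valid key.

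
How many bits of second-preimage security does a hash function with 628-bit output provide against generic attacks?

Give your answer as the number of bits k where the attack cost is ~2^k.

Step 1: The hash has a 628-bit output.
Step 2: Second-preimage resistance means: given a specific input x, it should be infeasible to find a different y with h(y) = h(x).
With a 628-bit output, a generic search for a second preimage costs about 2^628 evaluations (each trial matches the fixed target with probability 2^-628).
Step 3: Security level = 628 bits.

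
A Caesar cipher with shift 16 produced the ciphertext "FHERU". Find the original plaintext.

Step 1: Reverse the shift by subtracting 16 from each letter position.
  F (position 5) -> position (5-16) mod 26 = 15 -> P
  H (position 7) -> position (7-16) mod 26 = 17 -> R
  E (position 4) -> position (4-16) mod 26 = 14 -> O
  R (position 17) -> position (17-16) mod 26 = 1 -> B
  U (position 20) -> position (20-16) mod 26 = 4 -> E
Decrypted message: PROBE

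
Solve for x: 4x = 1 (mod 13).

Step 1: We need x such that 4 * x = 1 (mod 13).
Step 2: Using the extended Euclidean algorithm or trial:
  4 * 10 = 40 = 3 * 13 + 1.
Step 3: Since 40 mod 13 = 1, the inverse is x = 10.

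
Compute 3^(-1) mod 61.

Step 1: We need x such that 3 * x = 1 (mod 61).
Step 2: Using the extended Euclidean algorithm or trial:
  3 * 41 = 123 = 2 * 61 + 1.
Step 3: Since 123 mod 61 = 1, the inverse is x = 41.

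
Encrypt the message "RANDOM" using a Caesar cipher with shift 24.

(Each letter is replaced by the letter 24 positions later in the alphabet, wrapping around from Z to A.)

Step 1: For each letter, shift forward by 24 positions (mod 26).
  R (position 17) -> position (17+24) mod 26 = 15 -> P
  A (position 0) -> position (0+24) mod 26 = 24 -> Y
  N (position 13) -> position (13+24) mod 26 = 11 -> L
  D (position 3) -> position (3+24) mod 26 = 1 -> B
  O (position 14) -> position (14+24) mod 26 = 12 -> M
  M (position 12) -> position (12+24) mod 26 = 10 -> K
Result: PYLBMK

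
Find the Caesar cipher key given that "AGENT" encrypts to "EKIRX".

Step 1: Compare first letters: A (position 0) -> E (position 4).
Step 2: Shift = (4 - 0) mod 26 = 4.
The shift value is 4.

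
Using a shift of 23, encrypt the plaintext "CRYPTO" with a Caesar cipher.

Step 1: For each letter, shift forward by 23 positions (mod 26).
  C (position 2) -> position (2+23) mod 26 = 25 -> Z
  R (position 17) -> position (17+23) mod 26 = 14 -> O
  Y (position 24) -> position (24+23) mod 26 = 21 -> V
  P (position 15) -> position (15+23) mod 26 = 12 -> M
  T (position 19) -> position (19+23) mod 26 = 16 -> Q
  O (position 14) -> position (14+23) mod 26 = 11 -> L
Result: ZOVMQL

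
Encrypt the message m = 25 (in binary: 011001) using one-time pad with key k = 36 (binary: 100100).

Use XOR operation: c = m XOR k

Step 1: Write out the XOR operation bit by bit:
  Message: 011001
  Key:     100100
  XOR:     111101
Step 2: Convert to decimal: 111101 = 61.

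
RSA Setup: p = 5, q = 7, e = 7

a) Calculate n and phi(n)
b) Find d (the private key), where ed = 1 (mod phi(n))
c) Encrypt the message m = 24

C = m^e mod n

Step 1: n = 5 * 7 = 35.
Step 2: phi(n) = (5-1)(7-1) = 4 * 6 = 24.
Step 3: Find d = 7^(-1) mod 24 = 7.
  Verify: 7 * 7 = 49 = 1 (mod 24).
Step 4: C = 24^7 mod 35 = 24.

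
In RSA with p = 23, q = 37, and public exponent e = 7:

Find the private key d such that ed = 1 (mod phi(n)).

Step 1: n = 23 * 37 = 851.
Step 2: phi(n) = 22 * 36 = 792.
Step 3: Find d such that 7 * d = 1 (mod 792).
Step 4: d = 7^(-1) mod 792 = 679.
Verification: 7 * 679 = 4753 = 6 * 792 + 1.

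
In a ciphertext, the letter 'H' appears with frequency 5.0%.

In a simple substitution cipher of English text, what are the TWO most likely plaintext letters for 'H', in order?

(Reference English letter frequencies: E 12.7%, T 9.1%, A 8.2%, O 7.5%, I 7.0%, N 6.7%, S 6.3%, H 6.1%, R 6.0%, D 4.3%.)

Step 1: Observed frequency of 'H' is 5.0%.
Step 2: Compute distances to each reference frequency and sort:
  D (4.3%): difference = 0.7% <-- BEST
  R (6.0%): difference = 1.0% <-- RUNNER-UP
  H (6.1%): difference = 1.1%
  S (6.3%): difference = 1.3%
  N (6.7%): difference = 1.7%
Step 3: Most likely is 'D' (4.3%, diff 0.7%); second most likely is 'R' (6.0%, diff 1.0%).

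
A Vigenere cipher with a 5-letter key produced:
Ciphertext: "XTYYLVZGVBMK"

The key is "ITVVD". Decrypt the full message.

Step 1: Key 'ITVVD' has length 5. Extended key: ITVVDITVVDIT
Step 2: Decrypt each position:
  X(23) - I(8) = 15 = P
  T(19) - T(19) = 0 = A
  Y(24) - V(21) = 3 = D
  Y(24) - V(21) = 3 = D
  L(11) - D(3) = 8 = I
  V(21) - I(8) = 13 = N
  Z(25) - T(19) = 6 = G
  G(6) - V(21) = 11 = L
  V(21) - V(21) = 0 = A
  B(1) - D(3) = 24 = Y
  M(12) - I(8) = 4 = E
  K(10) - T(19) = 17 = R
Plaintext: PADDINGLAYER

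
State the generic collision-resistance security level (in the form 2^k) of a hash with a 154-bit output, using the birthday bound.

Step 1: The birthday paradox gives collision probability ~50% after sqrt(2^n) = 2^(n/2) hashes.
Step 2: For 154-bit output: 2^(154/2) = 2^77.
Step 3: Approximately 2^77 hash computations needed.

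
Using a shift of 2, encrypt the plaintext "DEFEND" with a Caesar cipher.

Step 1: For each letter, shift forward by 2 positions (mod 26).
  D (position 3) -> position (3+2) mod 26 = 5 -> F
  E (position 4) -> position (4+2) mod 26 = 6 -> G
  F (position 5) -> position (5+2) mod 26 = 7 -> H
  E (position 4) -> position (4+2) mod 26 = 6 -> G
  N (position 13) -> position (13+2) mod 26 = 15 -> P
  D (position 3) -> position (3+2) mod 26 = 5 -> F
Result: FGHGPF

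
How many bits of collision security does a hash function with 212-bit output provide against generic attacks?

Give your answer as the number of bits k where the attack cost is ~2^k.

Step 1: The hash has a 212-bit output.
Step 2: Collision resistance means it should be infeasible to find any x != y with h(x) = h(y).
By the birthday bound, a generic collision search succeeds after about sqrt(2^212) = 2^(212/2) = 2^106 evaluations.
Step 3: Security level = 106 bits.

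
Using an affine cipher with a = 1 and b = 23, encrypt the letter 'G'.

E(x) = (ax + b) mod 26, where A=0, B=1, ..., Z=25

Step 1: Convert 'G' to number: x = 6.
Step 2: E(6) = (1 * 6 + 23) mod 26 = 29 mod 26 = 3.
Step 3: Convert 3 back to letter: D.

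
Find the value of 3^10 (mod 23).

Step 1: Compute 3^10 mod 23 step by step, reducing modulo 23 at each step.
  3^1 mod 23 = 3
  3^2 mod 23 = (3 * 3) mod 23 = 9
  3^3 mod 23 = (9 * 3) mod 23 = 4
  3^4 mod 23 = (4 * 3) mod 23 = 12
  3^5 mod 23 = (12 * 3) mod 23 = 13
  3^6 mod 23 = (13 * 3) mod 23 = 16
  3^7 mod 23 = (16 * 3) mod 23 = 2
  3^8 mod 23 = (2 * 3) mod 23 = 6
  3^9 mod 23 = (6 * 3) mod 23 = 18
  3^10 mod 23 = (18 * 3) mod 23 = 8
Step 2: Result = 8.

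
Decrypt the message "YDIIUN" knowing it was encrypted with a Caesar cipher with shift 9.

Step 1: Reverse the shift by subtracting 9 from each letter position.
  Y (position 24) -> position (24-9) mod 26 = 15 -> P
  D (position 3) -> position (3-9) mod 26 = 20 -> U
  I (position 8) -> position (8-9) mod 26 = 25 -> Z
  I (position 8) -> position (8-9) mod 26 = 25 -> Z
  U (position 20) -> position (20-9) mod 26 = 11 -> L
  N (position 13) -> position (13-9) mod 26 = 4 -> E
Decrypted message: PUZZLE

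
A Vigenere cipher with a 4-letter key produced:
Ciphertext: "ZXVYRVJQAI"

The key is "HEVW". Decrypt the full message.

Step 1: Key 'HEVW' has length 4. Extended key: HEVWHEVWHE
Step 2: Decrypt each position:
  Z(25) - H(7) = 18 = S
  X(23) - E(4) = 19 = T
  V(21) - V(21) = 0 = A
  Y(24) - W(22) = 2 = C
  R(17) - H(7) = 10 = K
  V(21) - E(4) = 17 = R
  J(9) - V(21) = 14 = O
  Q(16) - W(22) = 20 = U
  A(0) - H(7) = 19 = T
  I(8) - E(4) = 4 = E
Plaintext: STACKROUTE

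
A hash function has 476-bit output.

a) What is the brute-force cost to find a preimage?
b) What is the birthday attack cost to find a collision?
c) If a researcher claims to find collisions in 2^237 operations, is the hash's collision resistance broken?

Step 1: Preimage resistance requires brute-force of 2^476 operations.
Step 2: Collision resistance (birthday bound) = 2^(476/2) = 2^238.
Step 3: The claimed attack costs 2^237 operations.
Step 4: Since 2^237 < 2^238, the claimed attack beats the generic birthday bound, so collision resistance is broken.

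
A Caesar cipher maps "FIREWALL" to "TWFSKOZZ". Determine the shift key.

Step 1: Compare first letters: F (position 5) -> T (position 19).
Step 2: Shift = (19 - 5) mod 26 = 14.
The shift value is 14.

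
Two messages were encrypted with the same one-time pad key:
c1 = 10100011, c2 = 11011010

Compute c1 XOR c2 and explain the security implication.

Step 1: c1 XOR c2 = (m1 XOR k) XOR (m2 XOR k).
Step 2: By XOR associativity/commutativity: = m1 XOR m2 XOR k XOR k = m1 XOR m2.
Step 3: 10100011 XOR 11011010 = 01111001 = 121.
Step 4: The key cancels out! An attacker learns m1 XOR m2 = 121, revealing the relationship between plaintexts.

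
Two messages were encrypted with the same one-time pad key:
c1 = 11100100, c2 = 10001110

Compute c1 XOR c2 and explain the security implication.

Step 1: c1 XOR c2 = (m1 XOR k) XOR (m2 XOR k).
Step 2: By XOR associativity/commutativity: = m1 XOR m2 XOR k XOR k = m1 XOR m2.
Step 3: 11100100 XOR 10001110 = 01101010 = 106.
Step 4: The key cancels out! An attacker learns m1 XOR m2 = 106, revealing the relationship between plaintexts.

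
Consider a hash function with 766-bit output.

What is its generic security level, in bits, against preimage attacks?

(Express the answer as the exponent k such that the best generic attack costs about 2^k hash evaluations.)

Step 1: The hash has a 766-bit output.
Step 2: Preimage resistance means: given a digest h(x), it should be infeasible to find any input that hashes to it.
With a 766-bit output there are 2^766 possible digests, so a generic brute-force preimage search costs about 2^766 evaluations.
Step 3: Security level = 766 bits.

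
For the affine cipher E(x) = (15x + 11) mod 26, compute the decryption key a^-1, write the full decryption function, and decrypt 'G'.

Step 1: Find a^-1, the modular inverse of 15 mod 26.
Step 2: We need 15 * a^-1 = 1 (mod 26).
Step 3: 15 * 7 = 105 = 4 * 26 + 1, so a^-1 = 7.
Step 4: D(y) = 7(y - 11) mod 26.
Step 5: Apply to 'G' (y = 6): D(6) = 7 * (6 - 11) mod 26 = 7 * -5 mod 26 = 17 -> 'R'.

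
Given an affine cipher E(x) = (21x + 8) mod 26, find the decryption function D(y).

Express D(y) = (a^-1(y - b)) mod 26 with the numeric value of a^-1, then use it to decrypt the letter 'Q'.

Step 1: Find a^-1, the modular inverse of 21 mod 26.
Step 2: We need 21 * a^-1 = 1 (mod 26).
Step 3: 21 * 5 = 105 = 4 * 26 + 1, so a^-1 = 5.
Step 4: D(y) = 5(y - 8) mod 26.
Step 5: Apply to 'Q' (y = 16): D(16) = 5 * (16 - 8) mod 26 = 5 * 8 mod 26 = 14 -> 'O'.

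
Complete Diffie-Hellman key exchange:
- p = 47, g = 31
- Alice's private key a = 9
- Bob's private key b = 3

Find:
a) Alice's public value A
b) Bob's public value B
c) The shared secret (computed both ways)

Step 1: A = g^a mod p = 31^9 mod 47 = 33.
Step 2: B = g^b mod p = 31^3 mod 47 = 40.
Step 3: Alice computes s = B^a mod p = 40^9 mod 47 = 29.
Step 4: Bob computes s = A^b mod p = 33^3 mod 47 = 29.
Both sides agree: shared secret = 29.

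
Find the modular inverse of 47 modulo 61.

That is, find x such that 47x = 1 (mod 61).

Step 1: We need x such that 47 * x = 1 (mod 61).
Step 2: Using the extended Euclidean algorithm or trial:
  47 * 13 = 611 = 10 * 61 + 1.
Step 3: Since 611 mod 61 = 1, the inverse is x = 13.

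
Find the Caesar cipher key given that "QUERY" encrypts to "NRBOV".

Step 1: Compare first letters: Q (position 16) -> N (position 13).
Step 2: Shift = (13 - 16) mod 26 = 23.
The shift value is 23.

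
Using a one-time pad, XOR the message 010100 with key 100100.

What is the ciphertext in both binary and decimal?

Step 1: Write out the XOR operation bit by bit:
  Message: 010100
  Key:     100100
  XOR:     110000
Step 2: Convert to decimal: 110000 = 48.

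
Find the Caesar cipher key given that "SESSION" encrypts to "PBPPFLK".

Step 1: Compare first letters: S (position 18) -> P (position 15).
Step 2: Shift = (15 - 18) mod 26 = 23.
The shift value is 23.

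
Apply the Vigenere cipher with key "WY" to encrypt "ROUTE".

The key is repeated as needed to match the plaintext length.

Step 1: Repeat key to match plaintext length:
  Plaintext: ROUTE
  Key:       WYWYW
Step 2: Encrypt each letter:
  R(17) + W(22) = (17+22) mod 26 = 13 = N
  O(14) + Y(24) = (14+24) mod 26 = 12 = M
  U(20) + W(22) = (20+22) mod 26 = 16 = Q
  T(19) + Y(24) = (19+24) mod 26 = 17 = R
  E(4) + W(22) = (4+22) mod 26 = 0 = A
Ciphertext: NMQRA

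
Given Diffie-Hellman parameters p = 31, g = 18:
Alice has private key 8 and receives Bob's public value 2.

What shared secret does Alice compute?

Step 1: s = B^a mod p = 2^8 mod 31.
  2^1 mod 31 = 2
  2^2 mod 31 = (2 * 2) mod 31 = 4
  2^3 mod 31 = (4 * 2) mod 31 = 8
  2^4 mod 31 = (8 * 2) mod 31 = 16
  2^5 mod 31 = (16 * 2) mod 31 = 1
  2^6 mod 31 = (1 * 2) mod 31 = 2
  2^7 mod 31 = (2 * 2) mod 31 = 4
  2^8 mod 31 = (4 * 2) mod 31 = 8
Result: shared secret = 8.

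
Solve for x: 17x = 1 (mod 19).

Step 1: We need x such that 17 * x = 1 (mod 19).
Step 2: Using the extended Euclidean algorithm or trial:
  17 * 9 = 153 = 8 * 19 + 1.
Step 3: Since 153 mod 19 = 1, the inverse is x = 9.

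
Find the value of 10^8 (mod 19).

Step 1: Compute 10^8 mod 19 step by step, reducing modulo 19 at each step.
  10^1 mod 19 = 10
  10^2 mod 19 = (10 * 10) mod 19 = 5
  10^3 mod 19 = (5 * 10) mod 19 = 12
  10^4 mod 19 = (12 * 10) mod 19 = 6
  10^5 mod 19 = (6 * 10) mod 19 = 3
  10^6 mod 19 = (3 * 10) mod 19 = 11
  10^7 mod 19 = (11 * 10) mod 19 = 15
  10^8 mod 19 = (15 * 10) mod 19 = 17
Step 2: Result = 17.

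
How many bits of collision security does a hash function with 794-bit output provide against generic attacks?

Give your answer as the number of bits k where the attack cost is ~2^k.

Step 1: The hash has a 794-bit output.
Step 2: Collision resistance means it should be infeasible to find any x != y with h(x) = h(y).
By the birthday bound, a generic collision search succeeds after about sqrt(2^794) = 2^(794/2) = 2^397 evaluations.
Step 3: Security level = 397 bits.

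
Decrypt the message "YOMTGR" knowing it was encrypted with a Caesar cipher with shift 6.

Step 1: Reverse the shift by subtracting 6 from each letter position.
  Y (position 24) -> position (24-6) mod 26 = 18 -> S
  O (position 14) -> position (14-6) mod 26 = 8 -> I
  M (position 12) -> position (12-6) mod 26 = 6 -> G
  T (position 19) -> position (19-6) mod 26 = 13 -> N
  G (position 6) -> position (6-6) mod 26 = 0 -> A
  R (position 17) -> position (17-6) mod 26 = 11 -> L
Decrypted message: SIGNAL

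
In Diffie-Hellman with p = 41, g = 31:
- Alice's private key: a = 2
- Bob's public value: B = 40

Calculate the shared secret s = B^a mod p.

Step 1: s = B^a mod p = 40^2 mod 41.
  40^1 mod 41 = 40
  40^2 mod 41 = (40 * 40) mod 41 = 1
Result: shared secret = 1.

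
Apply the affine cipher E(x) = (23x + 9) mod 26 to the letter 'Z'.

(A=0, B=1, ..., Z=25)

Step 1: Convert 'Z' to number: x = 25.
Step 2: E(25) = (23 * 25 + 9) mod 26 = 584 mod 26 = 12.
Step 3: Convert 12 back to letter: M.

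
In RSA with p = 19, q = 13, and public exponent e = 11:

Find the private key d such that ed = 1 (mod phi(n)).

Step 1: n = 19 * 13 = 247.
Step 2: phi(n) = 18 * 12 = 216.
Step 3: Find d such that 11 * d = 1 (mod 216).
Step 4: d = 11^(-1) mod 216 = 59.
Verification: 11 * 59 = 649 = 3 * 216 + 1.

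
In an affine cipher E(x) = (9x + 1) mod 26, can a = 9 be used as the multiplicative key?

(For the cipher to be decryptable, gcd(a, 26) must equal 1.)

Step 1: Compute gcd(9, 26).
Step 2: gcd(9, 26) = 1.
Since gcd = 1, 9 is coprime with 26, so it is a valid key.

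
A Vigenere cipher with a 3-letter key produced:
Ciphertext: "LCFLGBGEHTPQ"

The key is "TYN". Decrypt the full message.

Step 1: Key 'TYN' has length 3. Extended key: TYNTYNTYNTYN
Step 2: Decrypt each position:
  L(11) - T(19) = 18 = S
  C(2) - Y(24) = 4 = E
  F(5) - N(13) = 18 = S
  L(11) - T(19) = 18 = S
  G(6) - Y(24) = 8 = I
  B(1) - N(13) = 14 = O
  G(6) - T(19) = 13 = N
  E(4) - Y(24) = 6 = G
  H(7) - N(13) = 20 = U
  T(19) - T(19) = 0 = A
  P(15) - Y(24) = 17 = R
  Q(16) - N(13) = 3 = D
Plaintext: SESSIONGUARD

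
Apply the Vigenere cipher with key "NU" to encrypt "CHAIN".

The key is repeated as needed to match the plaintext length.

Step 1: Repeat key to match plaintext length:
  Plaintext: CHAIN
  Key:       NUNUN
Step 2: Encrypt each letter:
  C(2) + N(13) = (2+13) mod 26 = 15 = P
  H(7) + U(20) = (7+20) mod 26 = 1 = B
  A(0) + N(13) = (0+13) mod 26 = 13 = N
  I(8) + U(20) = (8+20) mod 26 = 2 = C
  N(13) + N(13) = (13+13) mod 26 = 0 = A
Ciphertext: PBNCA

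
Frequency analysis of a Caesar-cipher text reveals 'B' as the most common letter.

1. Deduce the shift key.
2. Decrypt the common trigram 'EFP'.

Step 1: In English, 'E' is the most frequent letter (12.7%).
Step 2: The most frequent ciphertext letter is 'B' (position 1).
Step 3: Shift = (1 - 4) mod 26 = 23.
Step 4: Decrypt 'EFP' by shifting back 23:
  E -> H
  F -> I
  P -> S
Step 5: 'EFP' decrypts to 'HIS'.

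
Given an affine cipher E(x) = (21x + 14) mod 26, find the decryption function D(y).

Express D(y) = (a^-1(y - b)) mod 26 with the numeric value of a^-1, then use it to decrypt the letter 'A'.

Step 1: Find a^-1, the modular inverse of 21 mod 26.
Step 2: We need 21 * a^-1 = 1 (mod 26).
Step 3: 21 * 5 = 105 = 4 * 26 + 1, so a^-1 = 5.
Step 4: D(y) = 5(y - 14) mod 26.
Step 5: Apply to 'A' (y = 0): D(0) = 5 * (0 - 14) mod 26 = 5 * -14 mod 26 = 8 -> 'I'.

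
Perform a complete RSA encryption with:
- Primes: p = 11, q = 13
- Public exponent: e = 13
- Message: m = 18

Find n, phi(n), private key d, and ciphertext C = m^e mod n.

Step 1: n = 11 * 13 = 143.
Step 2: phi(n) = (11-1)(13-1) = 10 * 12 = 120.
Step 3: Find d = 13^(-1) mod 120 = 37.
  Verify: 13 * 37 = 481 = 1 (mod 120).
Step 4: C = 18^13 mod 143 = 57.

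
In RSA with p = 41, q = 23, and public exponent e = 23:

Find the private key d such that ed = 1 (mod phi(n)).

Step 1: n = 41 * 23 = 943.
Step 2: phi(n) = 40 * 22 = 880.
Step 3: Find d such that 23 * d = 1 (mod 880).
Step 4: d = 23^(-1) mod 880 = 727.
Verification: 23 * 727 = 16721 = 19 * 880 + 1.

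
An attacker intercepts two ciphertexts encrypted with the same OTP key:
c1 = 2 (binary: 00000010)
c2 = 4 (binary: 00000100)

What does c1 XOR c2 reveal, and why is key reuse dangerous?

Step 1: c1 XOR c2 = (m1 XOR k) XOR (m2 XOR k).
Step 2: By XOR associativity/commutativity: = m1 XOR m2 XOR k XOR k = m1 XOR m2.
Step 3: 00000010 XOR 00000100 = 00000110 = 6.
Step 4: The key cancels out! An attacker learns m1 XOR m2 = 6, revealing the relationship between plaintexts.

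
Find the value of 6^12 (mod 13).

Step 1: Compute 6^12 mod 13 step by step, reducing modulo 13 at each step.
  6^1 mod 13 = 6
  6^2 mod 13 = (6 * 6) mod 13 = 10
  6^3 mod 13 = (10 * 6) mod 13 = 8
  6^4 mod 13 = (8 * 6) mod 13 = 9
  6^5 mod 13 = (9 * 6) mod 13 = 2
  6^6 mod 13 = (2 * 6) mod 13 = 12
  6^7 mod 13 = (12 * 6) mod 13 = 7
  6^8 mod 13 = (7 * 6) mod 13 = 3
  6^9 mod 13 = (3 * 6) mod 13 = 5
  6^10 mod 13 = (5 * 6) mod 13 = 4
  6^11 mod 13 = (4 * 6) mod 13 = 11
  6^12 mod 13 = (11 * 6) mod 13 = 1
Step 2: Result = 1.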